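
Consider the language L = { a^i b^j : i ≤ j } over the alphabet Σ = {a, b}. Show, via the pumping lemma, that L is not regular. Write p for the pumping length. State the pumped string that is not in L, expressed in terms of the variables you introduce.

Toward a contradiction, assume L is regular with pumping length p.
Choose w = a^p b^p ∈ L, with |w| = 2p ≥ p.
The pumping lemma gives a decomposition w = xyz where |xy| ≤ p and |y| > 0.
Since the first p symbols of w are all a's and |xy| ≤ p, y lies entirely in the leading a-block: y = a^k for some k with 1 ≤ k ≤ p.
Consider xy^2z = a^{p+k} b^p. Since k ≥ 1, the a-count p+k exceeds the b-count p, so i ≤ j fails; thus xy^2z ∉ L.
This is a contradiction; hence L is not regular.

a^{p+k} b^p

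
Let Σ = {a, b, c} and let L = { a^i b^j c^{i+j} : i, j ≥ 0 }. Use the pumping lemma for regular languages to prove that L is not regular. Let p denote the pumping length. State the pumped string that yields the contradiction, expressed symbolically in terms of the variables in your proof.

Assume L is regular. Let p be the pumping length given by the pumping lemma.
Take w = a^p b^p c^{2p} ∈ L (with i=j=p, i+j=2p), |w| = 4p ≥ p.
By the pumping lemma, w = xyz with |xy| ≤ p and y is nonempty.
Since the first p symbols of w are all a's and |xy| ≤ p, y lies entirely in the leading a-block: y = a^k for some k with 1 ≤ k ≤ p.
Consider xy^2z = a^{p+k} b^p c^{2p}. Now the a- and b-counts sum to 2p+k, but the c-count is 2p ≠ 2p+k. So xy^2z ∉ L.
This is a contradiction; hence L is not regular.

a^{p+k} b^p c^{2p}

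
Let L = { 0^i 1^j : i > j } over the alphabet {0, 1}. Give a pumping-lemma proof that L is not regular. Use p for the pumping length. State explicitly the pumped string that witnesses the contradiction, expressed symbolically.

Toward a contradiction, assume L is regular with pumping length p.
Choose w = 0^{p+1} 1^p ∈ L, with |w| = 2p+1 ≥ p.
Write w = xyz as guaranteed by the lemma, with |xy| ≤ p and |y| ≥ 1.
Because |xy| ≤ p and w begins with p copies of 0, we have y = 0^k with 1 ≤ k ≤ p.
Consider xy^0z = xz = 0^{p+1-k} 1^p. Since k ≥ 1, the 0-count p+1-k is at most p, so i > j fails; thus xz ∉ L.
This is a contradiction; hence L is not regular.

0^{p+1-k} 1^p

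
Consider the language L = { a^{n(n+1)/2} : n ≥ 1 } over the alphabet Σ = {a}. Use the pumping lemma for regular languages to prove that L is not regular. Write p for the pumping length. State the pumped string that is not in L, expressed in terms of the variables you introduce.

a^{p(p+1)/2+k}

Suppose for contradiction that L is regular, and let p be the pumping length.
Take w = a^{p(p+1)/2} ∈ L with |w| = p(p+1)/2 ≥ p.
By the pumping lemma, w = xyz with |xy| ≤ p and |y| ≥ 1.
Then y = a^k for some k with 1 ≤ k ≤ p.
Pump with i = 2: xy^2z = a^{p(p+1)/2+k}. Since 1 ≤ k ≤ p, p(p+1)/2 < p(p+1)/2+k ≤ p(p+1)/2+p < (p+1)(p+2)/2, so p(p+1)/2+k is strictly between consecutive triangular numbers. So xy^2z ∉ L.
This contradicts the pumping lemma, so L is not regular.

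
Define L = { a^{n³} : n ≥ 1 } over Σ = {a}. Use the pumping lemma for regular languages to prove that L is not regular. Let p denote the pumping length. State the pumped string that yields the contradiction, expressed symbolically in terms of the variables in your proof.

Toward a contradiction, assume L is regular with pumping length p.
Take w = a^{p³} ∈ L with |w| = p³ ≥ p.
Write w = xyz as guaranteed by the lemma, with |xy| ≤ p and |y| > 0.
Then y = a^k for some k with 1 ≤ k ≤ p.
Pump with i = 2: xy^2z = a^{p³+k}. Since 1 ≤ k ≤ p, p³ < p³+k ≤ p³+p < p³+3p²+3p+1 = (p+1)³, so p³+k is not a perfect cube. So xy^2z ∉ L.
This contradicts the pumping lemma, so L is not regular.

a^{p³+k}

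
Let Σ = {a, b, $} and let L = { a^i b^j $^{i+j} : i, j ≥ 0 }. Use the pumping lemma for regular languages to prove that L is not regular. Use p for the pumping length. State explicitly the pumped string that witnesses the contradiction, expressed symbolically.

a^{p+k} b^p $^{2p}

Assume L is regular. Let p be the pumping length given by the pumping lemma.
Take w = a^p b^p $^{2p} ∈ L (with i=j=p, i+j=2p), |w| = 4p ≥ p.
The pumping lemma gives a decomposition w = xyz where |xy| ≤ p and y is nonempty.
The first p characters of w are a's, so xy (and hence y) consists only of a's. Write y = a^k, 1 ≤ k ≤ p.
Consider xy^2z = a^{p+k} b^p $^{2p}. Now the a- and b-counts sum to 2p+k, but the $-count is 2p ≠ 2p+k. So xy^2z ∉ L.
Contradiction. Therefore L is not regular.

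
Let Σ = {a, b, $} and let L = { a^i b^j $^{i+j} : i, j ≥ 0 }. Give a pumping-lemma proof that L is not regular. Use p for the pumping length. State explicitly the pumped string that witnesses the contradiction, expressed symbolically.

a^{p+k} b^p $^{2p}

Suppose for contradiction that L is regular, and let p be the pumping length.
Take w = a^p b^p $^{2p} ∈ L (with i=j=p, i+j=2p), |w| = 4p ≥ p.
The pumping lemma gives a decomposition w = xyz where |xy| ≤ p and |y| ≥ 1.
The first p characters of w are a's, so xy (and hence y) consists only of a's. Write y = a^k, 1 ≤ k ≤ p.
Consider xy^2z = a^{p+k} b^p $^{2p}. Now the a- and b-counts sum to 2p+k, but the $-count is 2p ≠ 2p+k. So xy^2z ∉ L.
This is a contradiction; hence L is not regular.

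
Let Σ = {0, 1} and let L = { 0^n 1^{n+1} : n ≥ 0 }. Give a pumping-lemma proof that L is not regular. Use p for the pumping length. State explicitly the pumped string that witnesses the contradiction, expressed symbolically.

0^{p+k} 1^{p+1}

Assume L is regular; let p be its pumping constant.
Choose w = 0^p 1^{p+1}, which is in L with |w| = 2p+1 ≥ p.
Write w = xyz as guaranteed by the lemma, with |xy| ≤ p and y is nonempty.
Because |xy| ≤ p and w begins with p copies of 0, we have y = 0^k with 1 ≤ k ≤ p.
Pump with i = 2: xy^2z = 0^{p+k} 1^{p+1}. For this to lie in L we would need p+1 = (p+k)+1, which forces k = 0. But k ≥ 1, so xy^2z ∉ L.
This contradicts the pumping lemma, so L is not regular.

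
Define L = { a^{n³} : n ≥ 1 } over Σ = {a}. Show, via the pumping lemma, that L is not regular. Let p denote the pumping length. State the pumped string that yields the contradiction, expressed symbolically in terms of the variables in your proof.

a^{p³+k}

Assume L is regular; let p be its pumping constant.
Take w = a^{p³} ∈ L with |w| = p³ ≥ p.
Write w = xyz as guaranteed by the lemma, with |xy| ≤ p and |y| > 0.
Then y = a^k for some k with 1 ≤ k ≤ p.
Pump with i = 2: xy^2z = a^{p³+k}. Since 1 ≤ k ≤ p, p³ < p³+k ≤ p³+p < p³+3p²+3p+1 = (p+1)³, so p³+k is not a perfect cube. So xy^2z ∉ L.
Contradiction. Therefore L is not regular.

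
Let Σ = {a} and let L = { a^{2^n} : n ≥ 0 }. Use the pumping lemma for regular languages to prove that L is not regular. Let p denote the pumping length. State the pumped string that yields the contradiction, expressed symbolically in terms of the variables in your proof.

Toward a contradiction, assume L is regular with pumping length p.
Take w = a^{2^p} ∈ L with |w| = 2^p ≥ p.
The pumping lemma gives a decomposition w = xyz where |xy| ≤ p and |y| > 0.
Then y = a^k for some k with 1 ≤ k ≤ p.
Pump with i = 2: xy^2z = a^{2^p+k}. Since 1 ≤ k ≤ p < 2^p, we have 2^p < 2^p+k < 2^{p+1}, so 2^p+k is not a power of 2. So xy^2z ∉ L.
This is a contradiction; hence L is not regular.

a^{2^p+k}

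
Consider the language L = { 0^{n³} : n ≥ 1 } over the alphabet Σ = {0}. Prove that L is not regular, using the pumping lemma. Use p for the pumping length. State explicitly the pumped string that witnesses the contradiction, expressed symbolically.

0^{p³+k}

Assume L is regular; let p be its pumping constant.
Take w = 0^{p³} ∈ L with |w| = p³ ≥ p.
Write w = xyz as guaranteed by the lemma, with |xy| ≤ p and |y| > 0.
Then y = 0^k for some k with 1 ≤ k ≤ p.
Pump with i = 2: xy^2z = 0^{p³+k}. Since 1 ≤ k ≤ p, p³ < p³+k ≤ p³+p < p³+3p²+3p+1 = (p+1)³, so p³+k is not a perfect cube. So xy^2z ∉ L.
Contradiction. Therefore L is not regular.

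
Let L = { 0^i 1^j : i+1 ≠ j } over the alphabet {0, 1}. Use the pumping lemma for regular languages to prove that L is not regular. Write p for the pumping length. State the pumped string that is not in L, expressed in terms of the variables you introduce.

0^{p+p!} 1^{p+p!+1}

Assume L is regular; let p be its pumping constant.
Choose w = 0^p 1^{p+p!+1}. Since p ≠ (p+p!+1)-1 = p+p!, w ∈ L; and |w| ≥ p.
The pumping lemma gives a decomposition w = xyz where |xy| ≤ p and y is nonempty.
Because |xy| ≤ p and w begins with p copies of 0, we have y = 0^k with 1 ≤ k ≤ p.
Since 1 ≤ k ≤ p, k divides p!; set t = 1 + p!/k. Then xy^t z has p + (p!/k)·k = p + p! copies of 0. Now the 0-count is p+p! and (1-count)-1 = (p+p!+1)-1 = p+p!, so i+1 ≠ j fails. So xy^t z = 0^{p+p!} 1^{p+p!+1} ∉ L.
Contradiction. Therefore L is not regular.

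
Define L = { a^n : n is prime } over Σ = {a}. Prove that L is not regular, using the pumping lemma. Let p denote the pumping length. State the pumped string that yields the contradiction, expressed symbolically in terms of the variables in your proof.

Assume L is regular. Let p be the pumping length given by the pumping lemma.
Let q be a prime with q ≥ p+2 (infinitely many primes exist), and take w = a^q ∈ L with |w| = q ≥ p.
Write w = xyz as guaranteed by the lemma, with |xy| ≤ p and |y| ≥ 1.
Then y = a^k for some k with 1 ≤ k ≤ p.
Since 1 ≤ k ≤ p, |xz| = q-k. Pump with i = q+1: |xy^{q+1}z| = (q-k)+(q+1)k = q+qk = q(1+k), which is composite (both factors ≥ 2). So xy^{q+1}z = a^{q(1+k)} ∉ L.
Contradiction. Therefore L is not regular.

a^{q(1+k)}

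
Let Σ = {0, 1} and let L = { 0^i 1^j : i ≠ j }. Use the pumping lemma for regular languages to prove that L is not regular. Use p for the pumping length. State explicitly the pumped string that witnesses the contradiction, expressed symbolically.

Toward a contradiction, assume L is regular with pumping length p.
Choose w = 0^p 1^{p+p!}. Since p ≠ p+p!, w ∈ L; and |w| ≥ p.
Write w = xyz as guaranteed by the lemma, with |xy| ≤ p and |y| > 0.
Because |xy| ≤ p and w begins with p copies of 0, we have y = 0^k with 1 ≤ k ≤ p.
Since 1 ≤ k ≤ p, k divides p!; set t = 1 + p!/k. Then xy^t z has p + (p!/k)·k = p + p! copies of 0. Now the 0-count equals the 1-count, so i ≠ j fails. So xy^t z = 0^{p+p!} 1^{p+p!} ∉ L.
This is a contradiction; hence L is not regular.

0^{p+p!} 1^{p+p!}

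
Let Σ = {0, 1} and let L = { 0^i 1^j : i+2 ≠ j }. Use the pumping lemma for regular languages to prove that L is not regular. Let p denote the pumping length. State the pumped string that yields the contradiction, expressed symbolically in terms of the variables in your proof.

Suppose for contradiction that L is regular, and let p be the pumping length.
Choose w = 0^p 1^{p+p!+2}. Since p ≠ (p+p!+2)-2 = p+p!, w ∈ L; and |w| ≥ p.
The pumping lemma gives a decomposition w = xyz where |xy| ≤ p and |y| > 0.
The first p characters of w are 0's, so xy (and hence y) consists only of 0's. Write y = 0^k, 1 ≤ k ≤ p.
Since 1 ≤ k ≤ p, k divides p!; set t = 1 + p!/k. Then xy^t z has p + (p!/k)·k = p + p! copies of 0. Now the 0-count is p+p! and (1-count)-2 = (p+p!+2)-2 = p+p!, so i+2 ≠ j fails. So xy^t z = 0^{p+p!} 1^{p+p!+2} ∉ L.
This is a contradiction; hence L is not regular.

0^{p+p!} 1^{p+p!+2}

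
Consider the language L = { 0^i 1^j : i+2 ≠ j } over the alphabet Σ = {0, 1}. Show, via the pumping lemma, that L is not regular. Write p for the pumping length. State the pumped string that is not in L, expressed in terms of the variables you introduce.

Assume L is regular. Let p be the pumping length given by the pumping lemma.
Choose w = 0^p 1^{p+p!+2}. Since p ≠ (p+p!+2)-2 = p+p!, w ∈ L; and |w| ≥ p.
The pumping lemma gives a decomposition w = xyz where |xy| ≤ p and |y| > 0.
Because |xy| ≤ p and w begins with p copies of 0, we have y = 0^k with 1 ≤ k ≤ p.
Since 1 ≤ k ≤ p, k divides p!; set t = 1 + p!/k. Then xy^t z has p + (p!/k)·k = p + p! copies of 0. Now the 0-count is p+p! and (1-count)-2 = (p+p!+2)-2 = p+p!, so i+2 ≠ j fails. So xy^t z = 0^{p+p!} 1^{p+p!+2} ∉ L.
Contradiction. Therefore L is not regular.

0^{p+p!} 1^{p+p!+2}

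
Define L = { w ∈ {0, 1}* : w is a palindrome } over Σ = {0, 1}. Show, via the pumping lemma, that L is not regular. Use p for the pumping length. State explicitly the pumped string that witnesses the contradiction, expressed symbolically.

0^{p+k} 1 0^p

Toward a contradiction, assume L is regular with pumping length p.
Take w = 0^p 1 0^p, a palindrome of length 2p+1 ≥ p.
The pumping lemma gives a decomposition w = xyz where |xy| ≤ p and y is nonempty.
Because |xy| ≤ p and w begins with p copies of 0, we have y = 0^k with 1 ≤ k ≤ p.
Pump with i = 2: xy^2z = 0^{p+k} 1 0^p. Its reverse is 0^p 1 0^{p+k}, which differs from xy^2z since k ≥ 1. So xy^2z is not a palindrome and xy^2z ∉ L.
This is a contradiction; hence L is not regular.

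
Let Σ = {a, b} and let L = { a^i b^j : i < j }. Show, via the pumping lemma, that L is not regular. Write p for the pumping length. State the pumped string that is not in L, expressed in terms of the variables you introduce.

Assume L is regular. Let p be the pumping length given by the pumping lemma.
Choose w = a^p b^{p+1} ∈ L, with |w| = 2p+1 ≥ p.
Write w = xyz as guaranteed by the lemma, with |xy| ≤ p and |y| ≥ 1.
The first p characters of w are a's, so xy (and hence y) consists only of a's. Write y = a^k, 1 ≤ k ≤ p.
Consider xy^2z = a^{p+k} b^{p+1}. Since k ≥ 1, the a-count p+k is at least p+1, so i < j fails; thus xy^2z ∉ L.
Contradiction. Therefore L is not regular.

a^{p+k} b^{p+1}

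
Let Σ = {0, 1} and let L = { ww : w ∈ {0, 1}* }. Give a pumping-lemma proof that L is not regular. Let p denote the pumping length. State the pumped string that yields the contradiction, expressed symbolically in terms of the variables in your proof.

0^{p+k} 1^p 0^p 1^p

Suppose for contradiction that L is regular, and let p be the pumping length.
Take w = 0^p 1^p 0^p 1^p = uu where u = 0^p1^p; then w ∈ L and |w| = 4p ≥ p.
Write w = xyz as guaranteed by the lemma, with |xy| ≤ p and |y| ≥ 1.
Because |xy| ≤ p and w begins with p copies of 0, we have y = 0^k with 1 ≤ k ≤ p.
Pump with i = 2: xy^2z = 0^{p+k} 1^p 0^p 1^p, of length 4p+k. Suppose this equals vv. The string starts with 0 and ends with 1, so v does too; thus the boundary between the two copies of v is a 1→0 transition. There is exactly one such transition, at position 2p+k, so |v| = 2p+k and |vv| = 4p+2k ≠ 4p+k since k ≥ 1. So xy^2z ∉ L.
This contradicts the pumping lemma, so L is not regular.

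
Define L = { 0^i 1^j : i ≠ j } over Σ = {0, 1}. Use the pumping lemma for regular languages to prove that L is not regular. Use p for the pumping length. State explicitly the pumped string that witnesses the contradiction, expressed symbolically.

0^{p+p!} 1^{p+p!}

Assume L is regular. Let p be the pumping length given by the pumping lemma.
Choose w = 0^p 1^{p+p!}. Since p ≠ p+p!, w ∈ L; and |w| ≥ p.
By the pumping lemma, w = xyz with |xy| ≤ p and |y| ≥ 1.
Since the first p symbols of w are all 0's and |xy| ≤ p, y lies entirely in the leading 0-block: y = 0^k for some k with 1 ≤ k ≤ p.
Since 1 ≤ k ≤ p, k divides p!; set t = 1 + p!/k. Then xy^t z has p + (p!/k)·k = p + p! copies of 0. Now the 0-count equals the 1-count, so i ≠ j fails. So xy^t z = 0^{p+p!} 1^{p+p!} ∉ L.
This is a contradiction; hence L is not regular.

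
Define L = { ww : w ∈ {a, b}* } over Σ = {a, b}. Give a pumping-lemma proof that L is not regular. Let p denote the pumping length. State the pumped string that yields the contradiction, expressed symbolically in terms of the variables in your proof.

Suppose for contradiction that L is regular, and let p be the pumping length.
Take w = a^p b^p a^p b^p = uu where u = a^pb^p; then w ∈ L and |w| = 4p ≥ p.
Write w = xyz as guaranteed by the lemma, with |xy| ≤ p and |y| ≥ 1.
The first p characters of w are a's, so xy (and hence y) consists only of a's. Write y = a^k, 1 ≤ k ≤ p.
Pump with i = 2: xy^2z = a^{p+k} b^p a^p b^p, of length 4p+k. Suppose this equals vv. The string starts with a and ends with b, so v does too; thus the boundary between the two copies of v is a b→a transition. There is exactly one such transition, at position 2p+k, so |v| = 2p+k and |vv| = 4p+2k ≠ 4p+k since k ≥ 1. So xy^2z ∉ L.
Contradiction. Therefore L is not regular.

a^{p+k} b^p a^p b^p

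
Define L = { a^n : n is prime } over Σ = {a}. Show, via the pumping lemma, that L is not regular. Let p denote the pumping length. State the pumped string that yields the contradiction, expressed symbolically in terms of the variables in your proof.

a^{q(1+k)}

Assume L is regular. Let p be the pumping length given by the pumping lemma.
Let q be a prime with q ≥ p+2 (infinitely many primes exist), and take w = a^q ∈ L with |w| = q ≥ p.
Write w = xyz as guaranteed by the lemma, with |xy| ≤ p and y is nonempty.
Then y = a^k for some k with 1 ≤ k ≤ p.
Since 1 ≤ k ≤ p, |xz| = q-k. Pump with i = q+1: |xy^{q+1}z| = (q-k)+(q+1)k = q+qk = q(1+k), which is composite (both factors ≥ 2). So xy^{q+1}z = a^{q(1+k)} ∉ L.
This contradicts the pumping lemma, so L is not regular.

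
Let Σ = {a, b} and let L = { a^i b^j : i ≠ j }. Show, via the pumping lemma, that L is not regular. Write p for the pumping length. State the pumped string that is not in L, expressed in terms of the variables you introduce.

Suppose for contradiction that L is regular, and let p be the pumping length.
Choose w = a^p b^{p+p!}. Since p ≠ p+p!, w ∈ L; and |w| ≥ p.
The pumping lemma gives a decomposition w = xyz where |xy| ≤ p and |y| > 0.
Because |xy| ≤ p and w begins with p copies of a, we have y = a^k with 1 ≤ k ≤ p.
Since 1 ≤ k ≤ p, k divides p!; set t = 1 + p!/k. Then xy^t z has p + (p!/k)·k = p + p! copies of a. Now the a-count equals the b-count, so i ≠ j fails. So xy^t z = a^{p+p!} b^{p+p!} ∉ L.
Contradiction. Therefore L is not regular.

a^{p+p!} b^{p+p!}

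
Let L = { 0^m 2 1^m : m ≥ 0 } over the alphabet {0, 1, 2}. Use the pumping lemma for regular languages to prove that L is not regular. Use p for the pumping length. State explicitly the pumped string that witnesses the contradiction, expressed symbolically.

Suppose for contradiction that L is regular, and let p be the pumping length.
Take w = 0^p 2 1^p ∈ L with |w| = 2p+1 ≥ p.
By the pumping lemma, w = xyz with |xy| ≤ p and |y| > 0.
Because |xy| ≤ p and w begins with p copies of 0, we have y = 0^k with 1 ≤ k ≤ p.
Pump with i = 2: xy^2z = 0^{p+k} 2 1^p, which would require p+k = p. But k ≥ 1, so xy^2z ∉ L.
This contradicts the pumping lemma, so L is not regular.

0^{p+k} 2 1^p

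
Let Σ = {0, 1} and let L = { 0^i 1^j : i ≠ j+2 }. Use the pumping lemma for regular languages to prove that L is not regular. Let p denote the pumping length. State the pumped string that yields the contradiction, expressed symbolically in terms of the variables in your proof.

Suppose for contradiction that L is regular, and let p be the pumping length.
Choose w = 0^p 1^{p+p!-2}. Since p ≠ (p+p!-2)+2 = p+p!, w ∈ L; and |w| ≥ p.
The pumping lemma gives a decomposition w = xyz where |xy| ≤ p and |y| ≥ 1.
Because |xy| ≤ p and w begins with p copies of 0, we have y = 0^k with 1 ≤ k ≤ p.
Since 1 ≤ k ≤ p, k divides p!; set t = 1 + p!/k. Then xy^t z has p + (p!/k)·k = p + p! copies of 0. Now the 0-count is p+p! and (1-count)+2 = (p+p!-2)+2 = p+p!, so i ≠ j+2 fails. So xy^t z = 0^{p+p!} 1^{p+p!-2} ∉ L.
This is a contradiction; hence L is not regular.

0^{p+p!} 1^{p+p!-2}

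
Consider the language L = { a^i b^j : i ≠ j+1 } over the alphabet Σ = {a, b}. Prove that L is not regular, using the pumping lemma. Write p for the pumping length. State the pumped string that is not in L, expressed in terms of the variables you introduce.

a^{p+p!} b^{p+p!-1}

Assume L is regular. Let p be the pumping length given by the pumping lemma.
Choose w = a^p b^{p+p!-1}. Since p ≠ (p+p!-1)+1 = p+p!, w ∈ L; and |w| ≥ p.
The pumping lemma gives a decomposition w = xyz where |xy| ≤ p and |y| ≥ 1.
Because |xy| ≤ p and w begins with p copies of a, we have y = a^k with 1 ≤ k ≤ p.
Since 1 ≤ k ≤ p, k divides p!; set t = 1 + p!/k. Then xy^t z has p + (p!/k)·k = p + p! copies of a. Now the a-count is p+p! and (b-count)+1 = (p+p!-1)+1 = p+p!, so i ≠ j+1 fails. So xy^t z = a^{p+p!} b^{p+p!-1} ∉ L.
This is a contradiction; hence L is not regular.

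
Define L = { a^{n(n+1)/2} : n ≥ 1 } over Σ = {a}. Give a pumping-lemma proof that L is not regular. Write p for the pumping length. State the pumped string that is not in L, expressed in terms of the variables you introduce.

Suppose for contradiction that L is regular, and let p be the pumping length.
Take w = a^{p(p+1)/2} ∈ L with |w| = p(p+1)/2 ≥ p.
Write w = xyz as guaranteed by the lemma, with |xy| ≤ p and |y| > 0.
Then y = a^k for some k with 1 ≤ k ≤ p.
Pump with i = 2: xy^2z = a^{p(p+1)/2+k}. Since 1 ≤ k ≤ p, p(p+1)/2 < p(p+1)/2+k ≤ p(p+1)/2+p < (p+1)(p+2)/2, so p(p+1)/2+k is strictly between consecutive triangular numbers. So xy^2z ∉ L.
This contradicts the pumping lemma, so L is not regular.

a^{p(p+1)/2+k}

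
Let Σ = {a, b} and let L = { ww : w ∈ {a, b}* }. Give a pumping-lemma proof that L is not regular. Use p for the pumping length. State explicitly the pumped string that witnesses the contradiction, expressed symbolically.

Assume L is regular. Let p be the pumping length given by the pumping lemma.
Take w = a^p b^p a^p b^p = uu where u = a^pb^p; then w ∈ L and |w| = 4p ≥ p.
Write w = xyz as guaranteed by the lemma, with |xy| ≤ p and |y| > 0.
Because |xy| ≤ p and w begins with p copies of a, we have y = a^k with 1 ≤ k ≤ p.
Pump with i = 2: xy^2z = a^{p+k} b^p a^p b^p, of length 4p+k. Suppose this equals vv. The string starts with a and ends with b, so v does too; thus the boundary between the two copies of v is a b→a transition. There is exactly one such transition, at position 2p+k, so |v| = 2p+k and |vv| = 4p+2k ≠ 4p+k since k ≥ 1. So xy^2z ∉ L.
This is a contradiction; hence L is not regular.

a^{p+k} b^p a^p b^p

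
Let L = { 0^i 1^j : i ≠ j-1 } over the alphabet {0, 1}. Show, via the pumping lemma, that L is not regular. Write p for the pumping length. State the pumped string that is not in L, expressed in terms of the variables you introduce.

Assume L is regular; let p be its pumping constant.
Choose w = 0^p 1^{p+p!+1}. Since p ≠ (p+p!+1)-1 = p+p!, w ∈ L; and |w| ≥ p.
The pumping lemma gives a decomposition w = xyz where |xy| ≤ p and |y| > 0.
Since the first p symbols of w are all 0's and |xy| ≤ p, y lies entirely in the leading 0-block: y = 0^k for some k with 1 ≤ k ≤ p.
Since 1 ≤ k ≤ p, k divides p!; set t = 1 + p!/k. Then xy^t z has p + (p!/k)·k = p + p! copies of 0. Now the 0-count is p+p! and (1-count)-1 = (p+p!+1)-1 = p+p!, so i ≠ j-1 fails. So xy^t z = 0^{p+p!} 1^{p+p!+1} ∉ L.
This is a contradiction; hence L is not regular.

0^{p+p!} 1^{p+p!+1}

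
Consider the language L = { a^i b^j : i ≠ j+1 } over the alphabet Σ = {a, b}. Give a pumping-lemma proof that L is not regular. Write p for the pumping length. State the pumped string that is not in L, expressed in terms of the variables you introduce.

a^{p+p!} b^{p+p!-1}

Assume L is regular; let p be its pumping constant.
Choose w = a^p b^{p+p!-1}. Since p ≠ (p+p!-1)+1 = p+p!, w ∈ L; and |w| ≥ p.
By the pumping lemma, w = xyz with |xy| ≤ p and |y| > 0.
The first p characters of w are a's, so xy (and hence y) consists only of a's. Write y = a^k, 1 ≤ k ≤ p.
Since 1 ≤ k ≤ p, k divides p!; set t = 1 + p!/k. Then xy^t z has p + (p!/k)·k = p + p! copies of a. Now the a-count is p+p! and (b-count)+1 = (p+p!-1)+1 = p+p!, so i ≠ j+1 fails. So xy^t z = a^{p+p!} b^{p+p!-1} ∉ L.
This is a contradiction; hence L is not regular.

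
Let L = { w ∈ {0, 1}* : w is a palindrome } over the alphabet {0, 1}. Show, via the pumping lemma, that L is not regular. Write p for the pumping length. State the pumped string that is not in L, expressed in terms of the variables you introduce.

0^{p+k} 1 0^p

Assume L is regular; let p be its pumping constant.
Take w = 0^p 1 0^p, a palindrome of length 2p+1 ≥ p.
By the pumping lemma, w = xyz with |xy| ≤ p and |y| > 0.
The first p characters of w are 0's, so xy (and hence y) consists only of 0's. Write y = 0^k, 1 ≤ k ≤ p.
Pump with i = 2: xy^2z = 0^{p+k} 1 0^p. Its reverse is 0^p 1 0^{p+k}, which differs from xy^2z since k ≥ 1. So xy^2z is not a palindrome and xy^2z ∉ L.
Contradiction. Therefore L is not regular.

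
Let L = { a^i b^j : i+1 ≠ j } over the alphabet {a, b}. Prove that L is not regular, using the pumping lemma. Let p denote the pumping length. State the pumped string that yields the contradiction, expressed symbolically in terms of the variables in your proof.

Toward a contradiction, assume L is regular with pumping length p.
Choose w = a^p b^{p+p!+1}. Since p ≠ (p+p!+1)-1 = p+p!, w ∈ L; and |w| ≥ p.
Write w = xyz as guaranteed by the lemma, with |xy| ≤ p and y is nonempty.
The first p characters of w are a's, so xy (and hence y) consists only of a's. Write y = a^k, 1 ≤ k ≤ p.
Since 1 ≤ k ≤ p, k divides p!; set t = 1 + p!/k. Then xy^t z has p + (p!/k)·k = p + p! copies of a. Now the a-count is p+p! and (b-count)-1 = (p+p!+1)-1 = p+p!, so i+1 ≠ j fails. So xy^t z = a^{p+p!} b^{p+p!+1} ∉ L.
This is a contradiction; hence L is not regular.

a^{p+p!} b^{p+p!+1}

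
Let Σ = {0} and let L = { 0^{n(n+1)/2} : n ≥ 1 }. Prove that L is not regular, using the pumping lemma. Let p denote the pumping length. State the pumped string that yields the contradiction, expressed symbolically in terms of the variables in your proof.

Assume L is regular; let p be its pumping constant.
Take w = 0^{p(p+1)/2} ∈ L with |w| = p(p+1)/2 ≥ p.
The pumping lemma gives a decomposition w = xyz where |xy| ≤ p and y is nonempty.
Then y = 0^k for some k with 1 ≤ k ≤ p.
Pump with i = 2: xy^2z = 0^{p(p+1)/2+k}. Since 1 ≤ k ≤ p, p(p+1)/2 < p(p+1)/2+k ≤ p(p+1)/2+p < (p+1)(p+2)/2, so p(p+1)/2+k is strictly between consecutive triangular numbers. So xy^2z ∉ L.
Contradiction. Therefore L is not regular.

0^{p(p+1)/2+k}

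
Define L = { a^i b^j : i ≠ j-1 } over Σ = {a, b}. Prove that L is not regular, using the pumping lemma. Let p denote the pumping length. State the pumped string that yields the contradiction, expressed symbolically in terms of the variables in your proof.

Suppose for contradiction that L is regular, and let p be the pumping length.
Choose w = a^p b^{p+p!+1}. Since p ≠ (p+p!+1)-1 = p+p!, w ∈ L; and |w| ≥ p.
Write w = xyz as guaranteed by the lemma, with |xy| ≤ p and |y| > 0.
Since the first p symbols of w are all a's and |xy| ≤ p, y lies entirely in the leading a-block: y = a^k for some k with 1 ≤ k ≤ p.
Since 1 ≤ k ≤ p, k divides p!; set t = 1 + p!/k. Then xy^t z has p + (p!/k)·k = p + p! copies of a. Now the a-count is p+p! and (b-count)-1 = (p+p!+1)-1 = p+p!, so i ≠ j-1 fails. So xy^t z = a^{p+p!} b^{p+p!+1} ∉ L.
This contradicts the pumping lemma, so L is not regular.

a^{p+p!} b^{p+p!+1}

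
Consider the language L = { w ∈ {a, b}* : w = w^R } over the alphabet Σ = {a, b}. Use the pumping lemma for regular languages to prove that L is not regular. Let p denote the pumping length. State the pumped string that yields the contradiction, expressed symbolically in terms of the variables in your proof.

Assume L is regular; let p be its pumping constant.
Take w = a^p b a^p, a palindrome of length 2p+1 ≥ p.
The pumping lemma gives a decomposition w = xyz where |xy| ≤ p and |y| > 0.
Because |xy| ≤ p and w begins with p copies of a, we have y = a^k with 1 ≤ k ≤ p.
Pump with i = 2: xy^2z = a^{p+k} b a^p. Its reverse is a^p b a^{p+k}, which differs from xy^2z since k ≥ 1. So xy^2z is not a palindrome and xy^2z ∉ L.
Contradiction. Therefore L is not regular.

a^{p+k} b a^p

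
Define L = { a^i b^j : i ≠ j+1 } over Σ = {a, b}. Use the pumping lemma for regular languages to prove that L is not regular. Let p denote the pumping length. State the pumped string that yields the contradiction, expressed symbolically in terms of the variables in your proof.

a^{p+p!} b^{p+p!-1}

Suppose for contradiction that L is regular, and let p be the pumping length.
Choose w = a^p b^{p+p!-1}. Since p ≠ (p+p!-1)+1 = p+p!, w ∈ L; and |w| ≥ p.
Write w = xyz as guaranteed by the lemma, with |xy| ≤ p and |y| > 0.
Because |xy| ≤ p and w begins with p copies of a, we have y = a^k with 1 ≤ k ≤ p.
Since 1 ≤ k ≤ p, k divides p!; set t = 1 + p!/k. Then xy^t z has p + (p!/k)·k = p + p! copies of a. Now the a-count is p+p! and (b-count)+1 = (p+p!-1)+1 = p+p!, so i ≠ j+1 fails. So xy^t z = a^{p+p!} b^{p+p!-1} ∉ L.
This contradicts the pumping lemma, so L is not regular.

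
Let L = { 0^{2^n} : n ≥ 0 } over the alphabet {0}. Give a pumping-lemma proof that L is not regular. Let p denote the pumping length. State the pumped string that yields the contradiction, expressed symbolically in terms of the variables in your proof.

Assume L is regular; let p be its pumping constant.
Take w = 0^{2^p} ∈ L with |w| = 2^p ≥ p.
Write w = xyz as guaranteed by the lemma, with |xy| ≤ p and y is nonempty.
Then y = 0^k for some k with 1 ≤ k ≤ p.
Pump with i = 2: xy^2z = 0^{2^p+k}. Since 1 ≤ k ≤ p < 2^p, we have 2^p < 2^p+k < 2^{p+1}, so 2^p+k is not a power of 2. So xy^2z ∉ L.
This contradicts the pumping lemma, so L is not regular.

0^{2^p+k}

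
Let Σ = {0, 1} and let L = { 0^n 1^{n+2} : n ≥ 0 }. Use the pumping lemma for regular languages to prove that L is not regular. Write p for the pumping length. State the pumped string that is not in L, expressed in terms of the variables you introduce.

Toward a contradiction, assume L is regular with pumping length p.
Take w = 0^p 1^{p+2}. Then w ∈ L and |w| = 2p+2 ≥ p.
By the pumping lemma, w = xyz with |xy| ≤ p and |y| ≥ 1.
The first p characters of w are 0's, so xy (and hence y) consists only of 0's. Write y = 0^k, 1 ≤ k ≤ p.
Pump with i = 2: xy^2z = 0^{p+k} 1^{p+2}. For this to lie in L we would need p+2 = (p+k)+2, which forces k = 0. But k ≥ 1, so xy^2z ∉ L.
This contradicts the pumping lemma, so L is not regular.

0^{p+k} 1^{p+2}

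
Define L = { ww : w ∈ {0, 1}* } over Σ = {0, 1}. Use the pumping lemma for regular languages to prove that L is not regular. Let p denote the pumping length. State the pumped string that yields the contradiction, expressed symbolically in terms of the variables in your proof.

0^{p+k} 1^p 0^p 1^p

Toward a contradiction, assume L is regular with pumping length p.
Take w = 0^p 1^p 0^p 1^p = uu where u = 0^p1^p; then w ∈ L and |w| = 4p ≥ p.
The pumping lemma gives a decomposition w = xyz where |xy| ≤ p and |y| ≥ 1.
Since the first p symbols of w are all 0's and |xy| ≤ p, y lies entirely in the leading 0-block: y = 0^k for some k with 1 ≤ k ≤ p.
Pump with i = 2: xy^2z = 0^{p+k} 1^p 0^p 1^p, of length 4p+k. Suppose this equals vv. The string starts with 0 and ends with 1, so v does too; thus the boundary between the two copies of v is a 1→0 transition. There is exactly one such transition, at position 2p+k, so |v| = 2p+k and |vv| = 4p+2k ≠ 4p+k since k ≥ 1. So xy^2z ∉ L.
This contradicts the pumping lemma, so L is not regular.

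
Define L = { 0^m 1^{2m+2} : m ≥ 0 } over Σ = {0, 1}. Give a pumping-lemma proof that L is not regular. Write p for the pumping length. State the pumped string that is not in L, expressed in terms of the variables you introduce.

Suppose for contradiction that L is regular, and let p be the pumping length.
Choose w = 0^p 1^{2p+2}, which is in L with |w| = 3p+2 ≥ p.
The pumping lemma gives a decomposition w = xyz where |xy| ≤ p and |y| > 0.
The first p characters of w are 0's, so xy (and hence y) consists only of 0's. Write y = 0^k, 1 ≤ k ≤ p.
Pump with i = 2: xy^2z = 0^{p+k} 1^{2p+2}. For this to lie in L we would need 2p+2 = 2(p+k)+2, which forces k = 0. But k ≥ 1, so xy^2z ∉ L.
This contradicts the pumping lemma, so L is not regular.

0^{p+k} 1^{2p+2}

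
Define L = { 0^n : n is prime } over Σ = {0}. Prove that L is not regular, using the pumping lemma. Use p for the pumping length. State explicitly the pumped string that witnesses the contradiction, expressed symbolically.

0^{q(1+k)}

Toward a contradiction, assume L is regular with pumping length p.
Let q be a prime with q ≥ p+2 (infinitely many primes exist), and take w = 0^q ∈ L with |w| = q ≥ p.
The pumping lemma gives a decomposition w = xyz where |xy| ≤ p and |y| ≥ 1.
Then y = 0^k for some k with 1 ≤ k ≤ p.
Since 1 ≤ k ≤ p, |xz| = q-k. Pump with i = q+1: |xy^{q+1}z| = (q-k)+(q+1)k = q+qk = q(1+k), which is composite (both factors ≥ 2). So xy^{q+1}z = 0^{q(1+k)} ∉ L.
Contradiction. Therefore L is not regular.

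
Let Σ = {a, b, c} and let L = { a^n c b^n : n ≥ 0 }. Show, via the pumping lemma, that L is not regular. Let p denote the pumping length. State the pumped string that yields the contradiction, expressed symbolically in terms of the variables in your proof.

a^{p+k} c b^p

Suppose for contradiction that L is regular, and let p be the pumping length.
Take w = a^p c b^p ∈ L with |w| = 2p+1 ≥ p.
Write w = xyz as guaranteed by the lemma, with |xy| ≤ p and |y| > 0.
Because |xy| ≤ p and w begins with p copies of a, we have y = a^k with 1 ≤ k ≤ p.
Pump with i = 2: xy^2z = a^{p+k} c b^p, which would require p+k = p. But k ≥ 1, so xy^2z ∉ L.
This contradicts the pumping lemma, so L is not regular.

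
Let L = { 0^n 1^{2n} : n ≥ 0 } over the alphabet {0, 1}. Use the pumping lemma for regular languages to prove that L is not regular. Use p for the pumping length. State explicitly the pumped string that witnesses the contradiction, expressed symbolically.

0^{p+k} 1^{2p}

Assume L is regular; let p be its pumping constant.
Choose w = 0^p 1^{2p}, which is in L with |w| = 3p ≥ p.
The pumping lemma gives a decomposition w = xyz where |xy| ≤ p and y is nonempty.
The first p characters of w are 0's, so xy (and hence y) consists only of 0's. Write y = 0^k, 1 ≤ k ≤ p.
Pump with i = 2: xy^2z = 0^{p+k} 1^{2p}. For this to lie in L we would need 2p = 2(p+k), which forces k = 0. But k ≥ 1, so xy^2z ∉ L.
This contradicts the pumping lemma, so L is not regular.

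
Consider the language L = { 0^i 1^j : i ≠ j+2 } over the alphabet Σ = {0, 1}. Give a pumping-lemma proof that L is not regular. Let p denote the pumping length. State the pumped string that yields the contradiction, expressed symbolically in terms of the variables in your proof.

Toward a contradiction, assume L is regular with pumping length p.
Choose w = 0^p 1^{p+p!-2}. Since p ≠ (p+p!-2)+2 = p+p!, w ∈ L; and |w| ≥ p.
The pumping lemma gives a decomposition w = xyz where |xy| ≤ p and y is nonempty.
Because |xy| ≤ p and w begins with p copies of 0, we have y = 0^k with 1 ≤ k ≤ p.
Since 1 ≤ k ≤ p, k divides p!; set t = 1 + p!/k. Then xy^t z has p + (p!/k)·k = p + p! copies of 0. Now the 0-count is p+p! and (1-count)+2 = (p+p!-2)+2 = p+p!, so i ≠ j+2 fails. So xy^t z = 0^{p+p!} 1^{p+p!-2} ∉ L.
This contradicts the pumping lemma, so L is not regular.

0^{p+p!} 1^{p+p!-2}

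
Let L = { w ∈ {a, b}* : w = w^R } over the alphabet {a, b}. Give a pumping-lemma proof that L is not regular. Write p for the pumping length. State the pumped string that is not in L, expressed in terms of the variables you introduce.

Assume L is regular; let p be its pumping constant.
Take w = a^p b a^p, a palindrome of length 2p+1 ≥ p.
The pumping lemma gives a decomposition w = xyz where |xy| ≤ p and |y| > 0.
Because |xy| ≤ p and w begins with p copies of a, we have y = a^k with 1 ≤ k ≤ p.
Pump with i = 2: xy^2z = a^{p+k} b a^p. Its reverse is a^p b a^{p+k}, which differs from xy^2z since k ≥ 1. So xy^2z is not a palindrome and xy^2z ∉ L.
This is a contradiction; hence L is not regular.

a^{p+k} b a^p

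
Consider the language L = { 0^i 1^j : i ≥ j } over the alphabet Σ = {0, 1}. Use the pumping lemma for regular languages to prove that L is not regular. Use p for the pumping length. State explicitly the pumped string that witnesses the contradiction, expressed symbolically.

Suppose for contradiction that L is regular, and let p be the pumping length.
Choose w = 0^p 1^p ∈ L, with |w| = 2p ≥ p.
The pumping lemma gives a decomposition w = xyz where |xy| ≤ p and |y| ≥ 1.
Because |xy| ≤ p and w begins with p copies of 0, we have y = 0^k with 1 ≤ k ≤ p.
Consider xy^0z = xz = 0^{p-k} 1^p. Since k ≥ 1, the 0-count p-k is less than p, so i ≥ j fails; thus xz ∉ L.
This is a contradiction; hence L is not regular.

0^{p-k} 1^p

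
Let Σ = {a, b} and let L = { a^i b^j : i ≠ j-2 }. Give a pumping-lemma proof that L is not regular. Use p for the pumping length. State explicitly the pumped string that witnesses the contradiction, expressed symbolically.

Assume L is regular; let p be its pumping constant.
Choose w = a^p b^{p+p!+2}. Since p ≠ (p+p!+2)-2 = p+p!, w ∈ L; and |w| ≥ p.
Write w = xyz as guaranteed by the lemma, with |xy| ≤ p and y is nonempty.
Since the first p symbols of w are all a's and |xy| ≤ p, y lies entirely in the leading a-block: y = a^k for some k with 1 ≤ k ≤ p.
Since 1 ≤ k ≤ p, k divides p!; set t = 1 + p!/k. Then xy^t z has p + (p!/k)·k = p + p! copies of a. Now the a-count is p+p! and (b-count)-2 = (p+p!+2)-2 = p+p!, so i ≠ j-2 fails. So xy^t z = a^{p+p!} b^{p+p!+2} ∉ L.
Contradiction. Therefore L is not regular.

a^{p+p!} b^{p+p!+2}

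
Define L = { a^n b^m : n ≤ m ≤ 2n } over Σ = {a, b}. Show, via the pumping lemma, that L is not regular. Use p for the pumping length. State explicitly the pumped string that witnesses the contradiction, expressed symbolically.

Suppose for contradiction that L is regular, and let p be the pumping length.
Take w = a^p b^p ∈ L (since p ≤ p ≤ 2p), with |w| = 2p ≥ p.
By the pumping lemma, w = xyz with |xy| ≤ p and |y| > 0.
The first p characters of w are a's, so xy (and hence y) consists only of a's. Write y = a^k, 1 ≤ k ≤ p.
Pump with i = 2: xy^2z = a^{p+k} b^p. Now n = p+k > p = m, so the condition n ≤ m fails. Thus xy^2z ∉ L.
This is a contradiction; hence L is not regular.

a^{p+k} b^p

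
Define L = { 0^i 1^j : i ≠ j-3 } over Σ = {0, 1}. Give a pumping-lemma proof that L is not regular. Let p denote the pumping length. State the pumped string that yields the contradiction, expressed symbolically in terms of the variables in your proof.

0^{p+p!} 1^{p+p!+3}

Assume L is regular; let p be its pumping constant.
Choose w = 0^p 1^{p+p!+3}. Since p ≠ (p+p!+3)-3 = p+p!, w ∈ L; and |w| ≥ p.
The pumping lemma gives a decomposition w = xyz where |xy| ≤ p and |y| ≥ 1.
Because |xy| ≤ p and w begins with p copies of 0, we have y = 0^k with 1 ≤ k ≤ p.
Since 1 ≤ k ≤ p, k divides p!; set t = 1 + p!/k. Then xy^t z has p + (p!/k)·k = p + p! copies of 0. Now the 0-count is p+p! and (1-count)-3 = (p+p!+3)-3 = p+p!, so i ≠ j-3 fails. So xy^t z = 0^{p+p!} 1^{p+p!+3} ∉ L.
This is a contradiction; hence L is not regular.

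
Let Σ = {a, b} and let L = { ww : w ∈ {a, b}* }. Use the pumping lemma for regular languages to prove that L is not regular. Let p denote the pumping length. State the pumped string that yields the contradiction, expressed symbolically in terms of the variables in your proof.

a^{p+k} b^p a^p b^p

Assume L is regular; let p be its pumping constant.
Take w = a^p b^p a^p b^p = uu where u = a^pb^p; then w ∈ L and |w| = 4p ≥ p.
By the pumping lemma, w = xyz with |xy| ≤ p and y is nonempty.
Since the first p symbols of w are all a's and |xy| ≤ p, y lies entirely in the leading a-block: y = a^k for some k with 1 ≤ k ≤ p.
Pump with i = 2: xy^2z = a^{p+k} b^p a^p b^p, of length 4p+k. Suppose this equals vv. The string starts with a and ends with b, so v does too; thus the boundary between the two copies of v is a b→a transition. There is exactly one such transition, at position 2p+k, so |v| = 2p+k and |vv| = 4p+2k ≠ 4p+k since k ≥ 1. So xy^2z ∉ L.
This contradicts the pumping lemma, so L is not regular.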